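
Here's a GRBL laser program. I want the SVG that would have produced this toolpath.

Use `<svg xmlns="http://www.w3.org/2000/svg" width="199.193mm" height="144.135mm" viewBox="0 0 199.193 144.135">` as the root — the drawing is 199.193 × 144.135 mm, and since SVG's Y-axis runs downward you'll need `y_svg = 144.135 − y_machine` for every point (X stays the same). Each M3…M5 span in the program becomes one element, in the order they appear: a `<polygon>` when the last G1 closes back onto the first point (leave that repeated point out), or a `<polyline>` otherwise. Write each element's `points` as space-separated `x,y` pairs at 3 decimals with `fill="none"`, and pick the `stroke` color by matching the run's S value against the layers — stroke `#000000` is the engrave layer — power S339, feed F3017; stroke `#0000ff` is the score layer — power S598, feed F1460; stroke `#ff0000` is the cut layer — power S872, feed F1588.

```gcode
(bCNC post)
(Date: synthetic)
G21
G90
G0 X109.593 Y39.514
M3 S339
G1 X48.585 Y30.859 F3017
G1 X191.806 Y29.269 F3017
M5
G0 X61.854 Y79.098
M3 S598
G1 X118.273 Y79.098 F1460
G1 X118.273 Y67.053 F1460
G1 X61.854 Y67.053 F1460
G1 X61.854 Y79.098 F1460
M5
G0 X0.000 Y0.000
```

<svg xmlns="http://www.w3.org/2000/svg" width="199.193mm" height="144.135mm" viewBox="0 0 199.193 144.135">
  <polyline points="109.593,104.621 48.585,113.276 191.806,114.866" fill="none" stroke="#000000"/>
  <polygon points="61.854,65.037 118.273,65.037 118.273,77.082 61.854,77.082" fill="none" stroke="#0000ff"/>
</svg>

Each laser-on run becomes one SVG element. Flip Y back into SVG space with y_svg = 144.135 − y_machine.

Run 1: power S339 maps to stroke `#000000` (engrave). The run is open, so emit a `<polyline>` with points (Y-flipped): 109.593,104.621 48.585,113.276 191.806,114.866.

Run 2: power S598 maps to stroke `#0000ff` (score). The run returns to its start, so emit a `<polygon>` with points (Y-flipped): 61.854,65.037 118.273,65.037 118.273,77.082 61.854,77.082.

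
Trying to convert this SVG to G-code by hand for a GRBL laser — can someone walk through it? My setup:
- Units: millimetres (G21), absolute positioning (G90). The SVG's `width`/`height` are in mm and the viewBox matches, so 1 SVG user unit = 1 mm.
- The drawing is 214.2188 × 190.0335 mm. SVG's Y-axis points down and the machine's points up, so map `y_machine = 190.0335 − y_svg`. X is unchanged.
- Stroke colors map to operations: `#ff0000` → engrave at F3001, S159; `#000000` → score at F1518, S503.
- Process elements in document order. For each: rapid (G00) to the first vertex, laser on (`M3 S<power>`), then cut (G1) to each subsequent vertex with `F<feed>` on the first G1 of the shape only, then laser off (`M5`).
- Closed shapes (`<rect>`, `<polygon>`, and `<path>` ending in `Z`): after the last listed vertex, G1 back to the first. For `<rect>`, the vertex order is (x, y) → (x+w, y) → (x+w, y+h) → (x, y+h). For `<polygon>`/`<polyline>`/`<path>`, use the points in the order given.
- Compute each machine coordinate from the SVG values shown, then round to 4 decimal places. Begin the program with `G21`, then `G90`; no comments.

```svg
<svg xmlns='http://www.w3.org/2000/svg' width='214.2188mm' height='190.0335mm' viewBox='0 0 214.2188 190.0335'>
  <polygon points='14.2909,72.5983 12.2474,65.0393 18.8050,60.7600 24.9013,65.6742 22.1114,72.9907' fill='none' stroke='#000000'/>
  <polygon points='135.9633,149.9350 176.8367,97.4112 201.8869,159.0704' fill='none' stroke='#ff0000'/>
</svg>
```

G21
G90
G00 X14.2909 Y117.4352
M3 S503
G1 X12.2474 Y124.9942 F1518
G1 X18.8050 Y129.2735
G1 X24.9013 Y124.3593
G1 X22.1114 Y117.0428
G1 X14.2909 Y117.4352
M5
G00 X135.9633 Y40.0985
M3 S159
G1 X176.8367 Y92.6223 F3001
G1 X201.8869 Y30.9631
G1 X135.9633 Y40.0985
M5

1 u = 1 mm; y_m = 190.0335 − y.

[1] `<polygon>` regular polygon, #000000→score S503 F1518: (14.2909,117.4352) → (12.2474,124.9942) → (18.8050,129.2735) → (24.9013,124.3593) → (22.1114,117.0428) → (14.2909,117.4352) (closed)

[2] `<polygon>` regular polygon, #ff0000→engrave S159 F3001: (135.9633,40.0985) → (176.8367,92.6223) → (201.8869,30.9631) → (135.9633,40.0985) (closed)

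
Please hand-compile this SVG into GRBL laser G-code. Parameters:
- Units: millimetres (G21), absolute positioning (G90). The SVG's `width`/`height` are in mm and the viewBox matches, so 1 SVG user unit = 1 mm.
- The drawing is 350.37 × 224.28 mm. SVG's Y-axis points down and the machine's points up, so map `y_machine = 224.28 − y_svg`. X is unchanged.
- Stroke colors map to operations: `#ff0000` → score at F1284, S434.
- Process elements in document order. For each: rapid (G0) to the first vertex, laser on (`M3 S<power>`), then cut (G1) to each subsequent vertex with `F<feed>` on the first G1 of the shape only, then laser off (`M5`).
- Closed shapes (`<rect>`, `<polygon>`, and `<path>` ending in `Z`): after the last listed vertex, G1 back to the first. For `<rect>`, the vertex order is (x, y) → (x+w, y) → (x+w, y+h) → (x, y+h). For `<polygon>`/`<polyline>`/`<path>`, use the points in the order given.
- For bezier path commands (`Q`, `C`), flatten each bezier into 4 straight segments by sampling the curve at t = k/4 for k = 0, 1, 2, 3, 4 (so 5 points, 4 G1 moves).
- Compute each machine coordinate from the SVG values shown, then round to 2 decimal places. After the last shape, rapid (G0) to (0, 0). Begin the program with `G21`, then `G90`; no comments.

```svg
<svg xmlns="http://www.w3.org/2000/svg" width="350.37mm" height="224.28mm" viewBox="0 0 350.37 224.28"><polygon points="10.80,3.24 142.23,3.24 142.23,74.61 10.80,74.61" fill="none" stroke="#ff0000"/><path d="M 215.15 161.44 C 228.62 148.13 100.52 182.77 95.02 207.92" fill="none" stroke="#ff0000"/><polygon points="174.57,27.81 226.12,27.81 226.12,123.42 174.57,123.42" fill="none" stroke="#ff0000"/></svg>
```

1 u = 1 mm; y_m = 224.28 − y.

[1] `<polygon>` rectangle, #ff0000→score S434 F1284: (10.80,221.04) → (142.23,221.04) → (142.23,149.67) → (10.80,149.67) → (10.80,221.04) (closed)

[2] `<path>` cubic bezier, #ff0000→score S434 F1284: (215.15,62.84) → (202.84,64.73) → (162.20,54.02) → (118.00,36.10) → (95.02,16.36)

[3] `<polygon>` rectangle, #ff0000→score S434 F1284: (174.57,196.47) → (226.12,196.47) → (226.12,100.86) → (174.57,100.86) → (174.57,196.47) (closed)

G21
G90
G0 X10.80 Y221.04
M3 S434
G1 X142.23 Y221.04 F1284
G1 X142.23 Y149.67
G1 X10.80 Y149.67
G1 X10.80 Y221.04
M5
G0 X215.15 Y62.84
M3 S434
G1 X202.84 Y64.73 F1284
G1 X162.20 Y54.02
G1 X118.00 Y36.10
G1 X95.02 Y16.36
M5
G0 X174.57 Y196.47
M3 S434
G1 X226.12 Y196.47 F1284
G1 X226.12 Y100.86
G1 X174.57 Y100.86
G1 X174.57 Y196.47
M5
G0 X0.00 Y0.00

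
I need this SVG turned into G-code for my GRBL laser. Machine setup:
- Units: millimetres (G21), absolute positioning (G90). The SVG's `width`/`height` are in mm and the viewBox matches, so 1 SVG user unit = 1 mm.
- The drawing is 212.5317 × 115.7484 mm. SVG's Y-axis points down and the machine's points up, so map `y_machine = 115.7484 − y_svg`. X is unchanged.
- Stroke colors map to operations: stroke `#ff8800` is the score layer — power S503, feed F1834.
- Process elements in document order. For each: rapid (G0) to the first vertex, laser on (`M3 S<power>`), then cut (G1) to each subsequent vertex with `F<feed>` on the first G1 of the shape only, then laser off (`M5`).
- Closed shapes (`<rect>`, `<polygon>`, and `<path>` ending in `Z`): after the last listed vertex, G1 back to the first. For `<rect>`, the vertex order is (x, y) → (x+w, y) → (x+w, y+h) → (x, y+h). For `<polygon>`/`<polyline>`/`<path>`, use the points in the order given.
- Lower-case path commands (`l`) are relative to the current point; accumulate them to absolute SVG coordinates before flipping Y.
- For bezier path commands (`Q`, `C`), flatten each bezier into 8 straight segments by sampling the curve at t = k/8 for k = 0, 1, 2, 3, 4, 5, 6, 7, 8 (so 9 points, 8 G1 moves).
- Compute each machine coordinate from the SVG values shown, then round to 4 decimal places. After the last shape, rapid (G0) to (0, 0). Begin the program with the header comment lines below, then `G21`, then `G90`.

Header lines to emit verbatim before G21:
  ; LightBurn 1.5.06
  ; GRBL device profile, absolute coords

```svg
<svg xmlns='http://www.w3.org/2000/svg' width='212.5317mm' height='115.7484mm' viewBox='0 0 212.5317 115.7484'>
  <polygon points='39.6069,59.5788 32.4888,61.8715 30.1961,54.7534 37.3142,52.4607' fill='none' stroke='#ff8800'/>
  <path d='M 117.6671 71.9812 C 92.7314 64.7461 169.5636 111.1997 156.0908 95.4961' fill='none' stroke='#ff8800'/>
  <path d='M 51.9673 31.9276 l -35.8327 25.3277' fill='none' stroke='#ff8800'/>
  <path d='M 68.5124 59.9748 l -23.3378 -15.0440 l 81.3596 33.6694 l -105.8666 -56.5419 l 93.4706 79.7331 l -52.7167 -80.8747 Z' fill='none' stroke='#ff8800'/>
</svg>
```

viewBox `0 0 212.5317 115.7484` with mm width/height → 1 unit = 1 mm. Flip: y_m = 115.7484 − y_svg.

**Shape 1** — `<polygon>` regular polygon, stroke `#ff8800` → score (S503, F1834). Machine vertices: (39.6069,56.1696) → (32.4888,53.8769) → (30.1961,60.9950) → (37.3142,63.2877) → (39.6069,56.1696). Closed: final G1 returns to the first vertex.

**Shape 2** — `<path>` cubic bezier, stroke `#ff8800` → score (S503, F1834). Control points (SVG): P0=(117.6671,71.9812), P1=(92.7314,64.7461), P2=(169.5636,111.1997), P3=(156.0908,95.4961); sampled at t=k/8. Machine vertices: (117.6671,43.7672) → (112.7114,44.1900) → (115.0457,40.9370) → (122.4189,35.3658) → (132.5804,28.8341) → (143.2791,22.6993) → (152.2644,18.3190) → (157.2852,17.0508) → (156.0908,20.2523). Open path.

**Shape 3** — `<path>` line segment, stroke `#ff8800` → score (S503, F1834). Machine vertices: (51.9673,83.8208) → (16.1346,58.4931). Open path.

**Shape 4** — `<path>` closed polygon, stroke `#ff8800` → score (S503, F1834). Machine vertices: (68.5124,55.7736) → (45.1746,70.8176) → (126.5342,37.1482) → (20.6676,93.6901) → (114.1382,13.9570) → (61.4215,94.8317) → (68.5124,55.7736). Closed: final G1 returns to the first vertex.

; LightBurn 1.5.06
; GRBL device profile, absolute coords
G21
G90
G0 X39.6069 Y56.1696
M3 S503
G1 X32.4888 Y53.8769 F1834
G1 X30.1961 Y60.9950
G1 X37.3142 Y63.2877
G1 X39.6069 Y56.1696
M5
G0 X117.6671 Y43.7672
M3 S503
G1 X112.7114 Y44.1900 F1834
G1 X115.0457 Y40.9370
G1 X122.4189 Y35.3658
G1 X132.5804 Y28.8341
G1 X143.2791 Y22.6993
G1 X152.2644 Y18.3190
G1 X157.2852 Y17.0508
G1 X156.0908 Y20.2523
M5
G0 X51.9673 Y83.8208
M3 S503
G1 X16.1346 Y58.4931 F1834
M5
G0 X68.5124 Y55.7736
M3 S503
G1 X45.1746 Y70.8176 F1834
G1 X126.5342 Y37.1482
G1 X20.6676 Y93.6901
G1 X114.1382 Y13.9570
G1 X61.4215 Y94.8317
G1 X68.5124 Y55.7736
M5
G0 X0.0000 Y0.0000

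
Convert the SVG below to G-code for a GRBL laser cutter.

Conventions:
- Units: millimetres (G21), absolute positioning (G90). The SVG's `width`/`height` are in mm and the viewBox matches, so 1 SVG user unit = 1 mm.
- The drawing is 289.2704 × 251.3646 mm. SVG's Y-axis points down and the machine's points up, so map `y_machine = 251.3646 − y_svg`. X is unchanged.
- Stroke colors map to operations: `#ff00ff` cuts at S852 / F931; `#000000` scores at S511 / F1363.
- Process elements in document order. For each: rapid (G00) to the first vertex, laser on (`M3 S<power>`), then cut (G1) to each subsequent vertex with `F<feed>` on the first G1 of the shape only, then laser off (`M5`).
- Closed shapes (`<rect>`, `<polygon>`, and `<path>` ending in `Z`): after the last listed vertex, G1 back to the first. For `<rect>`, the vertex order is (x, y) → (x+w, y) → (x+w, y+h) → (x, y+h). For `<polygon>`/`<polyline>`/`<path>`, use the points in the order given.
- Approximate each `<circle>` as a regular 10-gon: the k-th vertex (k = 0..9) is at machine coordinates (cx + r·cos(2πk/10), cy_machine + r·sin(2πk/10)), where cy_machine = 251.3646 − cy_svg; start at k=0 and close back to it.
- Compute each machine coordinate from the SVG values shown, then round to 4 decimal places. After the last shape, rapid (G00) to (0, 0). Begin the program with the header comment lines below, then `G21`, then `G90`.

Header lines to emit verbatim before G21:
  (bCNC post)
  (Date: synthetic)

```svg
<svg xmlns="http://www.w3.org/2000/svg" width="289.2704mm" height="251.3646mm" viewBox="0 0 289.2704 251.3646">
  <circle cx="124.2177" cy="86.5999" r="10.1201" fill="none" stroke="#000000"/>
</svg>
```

(bCNC post)
(Date: synthetic)
G21
G90
G00 X134.3378 Y164.7647
M3 S511
G1 X132.4050 Y170.7131 F1363
G1 X127.3450 Y174.3895
G1 X121.0904 Y174.3895
G1 X116.0304 Y170.7131
G1 X114.0976 Y164.7647
G1 X116.0304 Y158.8163
G1 X121.0904 Y155.1399
G1 X127.3450 Y155.1399
G1 X132.4050 Y158.8163
G1 X134.3378 Y164.7647
M5
G00 X0.0000 Y0.0000

Since the viewBox matches the mm dimensions, user units are millimetres directly. The only transform is the Y-flip y_m = 251.3646 − y_svg.

Shape 1 is a circle drawn with `<circle>`. Its stroke #000000 means score at S511, F1363. After flipping Y the toolpath is (134.3378,164.7647) → (132.4050,170.7131) → (127.3450,174.3895) → (121.0904,174.3895) → (116.0304,170.7131) → (114.0976,164.7647) → (116.0304,158.8163) → (121.0904,155.1399) → (127.3450,155.1399) → (132.4050,158.8163) → (134.3378,164.7647), returning to the start.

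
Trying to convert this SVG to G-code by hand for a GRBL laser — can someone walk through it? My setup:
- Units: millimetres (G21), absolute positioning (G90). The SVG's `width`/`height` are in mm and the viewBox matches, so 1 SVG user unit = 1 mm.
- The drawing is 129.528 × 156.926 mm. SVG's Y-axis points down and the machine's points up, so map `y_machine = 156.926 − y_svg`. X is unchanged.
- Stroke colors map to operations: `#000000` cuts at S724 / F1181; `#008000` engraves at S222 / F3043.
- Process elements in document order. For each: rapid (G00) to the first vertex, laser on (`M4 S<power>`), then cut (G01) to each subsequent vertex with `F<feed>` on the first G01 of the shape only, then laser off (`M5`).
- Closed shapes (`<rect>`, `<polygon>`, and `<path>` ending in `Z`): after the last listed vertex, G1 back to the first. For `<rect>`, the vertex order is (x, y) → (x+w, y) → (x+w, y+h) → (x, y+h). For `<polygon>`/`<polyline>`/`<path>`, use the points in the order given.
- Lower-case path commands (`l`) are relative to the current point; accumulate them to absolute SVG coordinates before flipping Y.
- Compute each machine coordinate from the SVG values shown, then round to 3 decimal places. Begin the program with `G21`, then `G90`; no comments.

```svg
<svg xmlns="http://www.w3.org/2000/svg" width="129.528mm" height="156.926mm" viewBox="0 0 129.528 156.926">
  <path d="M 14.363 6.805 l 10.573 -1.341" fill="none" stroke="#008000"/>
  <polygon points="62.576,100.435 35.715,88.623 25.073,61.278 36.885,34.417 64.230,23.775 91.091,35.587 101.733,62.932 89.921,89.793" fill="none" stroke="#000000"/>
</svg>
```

G21
G90
G00 X14.363 Y150.121
M4 S222
G01 X24.936 Y151.462 F3043
M5
G00 X62.576 Y56.491
M4 S724
G01 X35.715 Y68.303 F1181
G01 X25.073 Y95.648
G01 X36.885 Y122.509
G01 X64.230 Y133.151
G01 X91.091 Y121.339
G01 X101.733 Y93.994
G01 X89.921 Y67.133
G01 X62.576 Y56.491
M5

Since the viewBox matches the mm dimensions, user units are millimetres directly. The only transform is the Y-flip y_m = 156.926 − y_svg.

Shape 1 is a line segment drawn with `<path>`. Its stroke #008000 means engrave at S222, F3043. After flipping Y the toolpath is (14.363,150.121) → (24.936,151.462).

Shape 2 is a regular polygon drawn with `<polygon>`. Its stroke #000000 means cut at S724, F1181. After flipping Y the toolpath is (62.576,56.491) → (35.715,68.303) → (25.073,95.648) → (36.885,122.509) → (64.230,133.151) → (91.091,121.339) → (101.733,93.994) → (89.921,67.133) → (62.576,56.491), returning to the start.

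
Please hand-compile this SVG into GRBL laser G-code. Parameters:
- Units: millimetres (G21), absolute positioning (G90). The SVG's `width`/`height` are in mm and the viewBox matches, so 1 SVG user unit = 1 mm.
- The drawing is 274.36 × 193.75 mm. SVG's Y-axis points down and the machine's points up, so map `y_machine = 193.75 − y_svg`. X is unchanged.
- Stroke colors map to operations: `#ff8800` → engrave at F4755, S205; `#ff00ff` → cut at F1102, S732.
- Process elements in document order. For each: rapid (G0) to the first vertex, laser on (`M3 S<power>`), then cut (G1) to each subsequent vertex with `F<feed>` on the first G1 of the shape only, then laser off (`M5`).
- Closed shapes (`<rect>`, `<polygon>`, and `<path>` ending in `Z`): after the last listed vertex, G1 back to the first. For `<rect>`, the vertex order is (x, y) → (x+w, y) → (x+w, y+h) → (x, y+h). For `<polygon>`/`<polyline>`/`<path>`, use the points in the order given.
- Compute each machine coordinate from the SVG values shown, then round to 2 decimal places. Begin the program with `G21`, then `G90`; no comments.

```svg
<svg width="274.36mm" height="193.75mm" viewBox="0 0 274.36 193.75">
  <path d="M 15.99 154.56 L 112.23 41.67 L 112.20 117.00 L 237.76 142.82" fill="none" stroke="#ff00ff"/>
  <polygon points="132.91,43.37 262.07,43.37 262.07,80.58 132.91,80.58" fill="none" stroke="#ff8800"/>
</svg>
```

viewBox `0 0 274.36 193.75` with mm width/height → 1 unit = 1 mm. Flip: y_m = 193.75 − y_svg.

**Shape 1** — `<path>` open polyline, stroke `#ff00ff` → cut (S732, F1102). Machine vertices: (15.99,39.19) → (112.23,152.08) → (112.20,76.75) → (237.76,50.93). Open path.

**Shape 2** — `<polygon>` rectangle, stroke `#ff8800` → engrave (S205, F4755). Machine vertices: (132.91,150.38) → (262.07,150.38) → (262.07,113.17) → (132.91,113.17) → (132.91,150.38). Closed: final G1 returns to the first vertex.

G21
G90
G0 X15.99 Y39.19
M3 S732
G1 X112.23 Y152.08 F1102
G1 X112.20 Y76.75
G1 X237.76 Y50.93
M5
G0 X132.91 Y150.38
M3 S205
G1 X262.07 Y150.38 F4755
G1 X262.07 Y113.17
G1 X132.91 Y113.17
G1 X132.91 Y150.38
M5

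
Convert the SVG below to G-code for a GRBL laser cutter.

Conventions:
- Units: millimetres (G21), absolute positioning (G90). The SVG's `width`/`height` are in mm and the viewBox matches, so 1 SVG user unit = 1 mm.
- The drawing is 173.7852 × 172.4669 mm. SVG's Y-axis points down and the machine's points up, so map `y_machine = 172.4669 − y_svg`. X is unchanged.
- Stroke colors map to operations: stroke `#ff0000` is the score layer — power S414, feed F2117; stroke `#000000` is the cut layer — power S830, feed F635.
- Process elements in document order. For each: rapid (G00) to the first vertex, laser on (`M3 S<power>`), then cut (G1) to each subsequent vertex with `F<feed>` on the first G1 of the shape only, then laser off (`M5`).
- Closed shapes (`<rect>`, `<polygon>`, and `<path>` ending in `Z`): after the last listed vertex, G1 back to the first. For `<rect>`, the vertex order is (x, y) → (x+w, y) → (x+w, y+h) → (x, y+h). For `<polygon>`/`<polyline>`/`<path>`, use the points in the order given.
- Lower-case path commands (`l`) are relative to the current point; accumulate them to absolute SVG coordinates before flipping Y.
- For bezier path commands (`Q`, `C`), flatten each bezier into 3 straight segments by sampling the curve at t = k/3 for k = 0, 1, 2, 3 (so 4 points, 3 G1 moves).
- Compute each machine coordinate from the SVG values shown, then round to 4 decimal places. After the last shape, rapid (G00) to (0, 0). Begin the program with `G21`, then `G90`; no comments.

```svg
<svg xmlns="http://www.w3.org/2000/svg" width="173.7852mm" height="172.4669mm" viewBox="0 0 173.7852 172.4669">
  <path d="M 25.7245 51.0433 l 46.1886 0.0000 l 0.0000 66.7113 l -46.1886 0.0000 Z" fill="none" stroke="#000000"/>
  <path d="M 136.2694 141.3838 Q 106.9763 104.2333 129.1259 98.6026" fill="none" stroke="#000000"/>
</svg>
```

1 u = 1 mm; y_m = 172.4669 − y.

[1] `<path>` rectangle, #000000→cut S830 F635: (25.7245,121.4236) → (71.9131,121.4236) → (71.9131,54.7123) → (25.7245,54.7123) → (25.7245,121.4236) (closed)

[2] `<path>` quadratic bezier, #000000→cut S830 F635: (136.2694,31.0831) → (122.4565,52.3479) → (120.0754,66.6083) → (129.1259,73.8643)

G21
G90
G00 X25.7245 Y121.4236
M3 S830
G1 X71.9131 Y121.4236 F635
G1 X71.9131 Y54.7123
G1 X25.7245 Y54.7123
G1 X25.7245 Y121.4236
M5
G00 X136.2694 Y31.0831
M3 S830
G1 X122.4565 Y52.3479 F635
G1 X120.0754 Y66.6083
G1 X129.1259 Y73.8643
M5
G00 X0.0000 Y0.0000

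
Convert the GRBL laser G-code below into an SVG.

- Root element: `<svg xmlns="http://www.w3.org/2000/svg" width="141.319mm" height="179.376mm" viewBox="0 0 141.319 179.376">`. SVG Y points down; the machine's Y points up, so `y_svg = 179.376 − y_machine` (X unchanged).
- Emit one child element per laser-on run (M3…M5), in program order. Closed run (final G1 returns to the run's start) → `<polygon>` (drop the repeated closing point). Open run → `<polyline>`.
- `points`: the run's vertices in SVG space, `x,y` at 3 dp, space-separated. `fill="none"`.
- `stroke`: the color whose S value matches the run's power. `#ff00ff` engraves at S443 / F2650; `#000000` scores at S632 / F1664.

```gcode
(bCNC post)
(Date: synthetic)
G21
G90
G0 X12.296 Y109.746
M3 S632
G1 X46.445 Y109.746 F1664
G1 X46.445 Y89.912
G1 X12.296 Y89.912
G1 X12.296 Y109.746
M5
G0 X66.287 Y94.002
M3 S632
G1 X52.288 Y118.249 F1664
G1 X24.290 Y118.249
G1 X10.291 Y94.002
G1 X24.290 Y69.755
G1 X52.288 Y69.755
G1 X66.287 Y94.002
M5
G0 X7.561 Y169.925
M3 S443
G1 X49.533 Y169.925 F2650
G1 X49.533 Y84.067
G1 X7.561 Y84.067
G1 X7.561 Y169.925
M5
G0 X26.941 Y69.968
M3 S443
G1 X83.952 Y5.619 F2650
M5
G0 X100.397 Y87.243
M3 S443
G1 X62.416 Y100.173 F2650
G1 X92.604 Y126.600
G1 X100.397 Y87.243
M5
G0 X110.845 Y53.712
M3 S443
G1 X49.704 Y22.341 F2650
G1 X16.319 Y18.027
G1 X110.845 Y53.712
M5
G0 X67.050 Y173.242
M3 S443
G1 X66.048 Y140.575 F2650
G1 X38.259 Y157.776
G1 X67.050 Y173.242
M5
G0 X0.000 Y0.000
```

Machine Y-up, SVG Y-down with viewBox height 179.376, so y_svg = 179.376 − y_machine; X carries over.

Run 1: the run's S632 means `#000000` (score). The run returns to its start, so emit a `<polygon>` with points (Y-flipped): 12.296,69.630 46.445,69.630 46.445,89.464 12.296,89.464.

Run 2: power S632 maps to stroke `#000000` (score). The run returns to its start, so emit a `<polygon>` with points (Y-flipped): 66.287,85.374 52.288,61.127 24.290,61.127 10.291,85.374 24.290,109.621 52.288,109.621.

Run 3: the run's S443 means `#ff00ff` (engrave). The run returns to its start, so emit a `<polygon>` with points (Y-flipped): 7.561,9.451 49.533,9.451 49.533,95.309 7.561,95.309.

Run 4: the run's S443 means `#ff00ff` (engrave). The run is open, so emit a `<polyline>` with points (Y-flipped): 26.941,109.408 83.952,173.757.

Run 5: power S443 maps to stroke `#ff00ff` (engrave). The run returns to its start, so emit a `<polygon>` with points (Y-flipped): 100.397,92.133 62.416,79.203 92.604,52.776.

Run 6: the run's S443 means `#ff00ff` (engrave). The run returns to its start, so emit a `<polygon>` with points (Y-flipped): 110.845,125.664 49.704,157.035 16.319,161.349.

Run 7: the run's S443 means `#ff00ff` (engrave). The run returns to its start, so emit a `<polygon>` with points (Y-flipped): 67.050,6.134 66.048,38.801 38.259,21.600.

<svg xmlns="http://www.w3.org/2000/svg" width="141.319mm" height="179.376mm" viewBox="0 0 141.319 179.376">
  <polygon points="12.296,69.630 46.445,69.630 46.445,89.464 12.296,89.464" fill="none" stroke="#000000"/>
  <polygon points="66.287,85.374 52.288,61.127 24.290,61.127 10.291,85.374 24.290,109.621 52.288,109.621" fill="none" stroke="#000000"/>
  <polygon points="7.561,9.451 49.533,9.451 49.533,95.309 7.561,95.309" fill="none" stroke="#ff00ff"/>
  <polyline points="26.941,109.408 83.952,173.757" fill="none" stroke="#ff00ff"/>
  <polygon points="100.397,92.133 62.416,79.203 92.604,52.776" fill="none" stroke="#ff00ff"/>
  <polygon points="110.845,125.664 49.704,157.035 16.319,161.349" fill="none" stroke="#ff00ff"/>
  <polygon points="67.050,6.134 66.048,38.801 38.259,21.600" fill="none" stroke="#ff00ff"/>
</svg>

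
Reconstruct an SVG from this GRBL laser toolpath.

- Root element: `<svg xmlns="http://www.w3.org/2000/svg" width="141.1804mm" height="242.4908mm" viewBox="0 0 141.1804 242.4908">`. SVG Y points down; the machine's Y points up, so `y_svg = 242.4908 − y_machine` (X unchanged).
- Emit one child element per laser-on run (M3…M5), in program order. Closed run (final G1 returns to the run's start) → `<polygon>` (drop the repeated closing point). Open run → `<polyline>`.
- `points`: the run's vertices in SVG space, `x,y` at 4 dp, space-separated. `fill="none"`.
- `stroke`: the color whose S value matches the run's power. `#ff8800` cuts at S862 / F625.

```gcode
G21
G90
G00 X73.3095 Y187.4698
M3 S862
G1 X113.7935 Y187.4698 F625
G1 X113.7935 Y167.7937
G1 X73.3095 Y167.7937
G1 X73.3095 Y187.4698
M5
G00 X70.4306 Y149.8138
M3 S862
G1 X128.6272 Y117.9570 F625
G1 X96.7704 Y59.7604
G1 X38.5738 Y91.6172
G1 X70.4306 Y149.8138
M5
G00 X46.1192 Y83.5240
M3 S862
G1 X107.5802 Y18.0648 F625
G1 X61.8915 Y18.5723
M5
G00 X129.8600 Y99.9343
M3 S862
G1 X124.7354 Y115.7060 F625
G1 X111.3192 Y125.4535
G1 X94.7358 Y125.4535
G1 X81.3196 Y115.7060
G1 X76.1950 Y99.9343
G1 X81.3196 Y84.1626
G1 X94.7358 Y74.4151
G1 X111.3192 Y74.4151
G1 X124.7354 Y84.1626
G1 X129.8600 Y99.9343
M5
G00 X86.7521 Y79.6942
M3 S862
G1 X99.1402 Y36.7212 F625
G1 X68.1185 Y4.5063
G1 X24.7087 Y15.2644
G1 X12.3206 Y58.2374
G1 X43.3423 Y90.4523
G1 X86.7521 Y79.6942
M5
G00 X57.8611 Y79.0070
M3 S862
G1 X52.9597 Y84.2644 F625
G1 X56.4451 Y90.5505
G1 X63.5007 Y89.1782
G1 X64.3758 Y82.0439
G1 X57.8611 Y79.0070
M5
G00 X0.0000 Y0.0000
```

y_svg = 242.4908 − y_m. Every run uses S862, so all elements get stroke `#ff8800` (cut).

[1] closed run; points: 73.3095,55.0210 113.7935,55.0210 113.7935,74.6971 73.3095,74.6971

[2] closed run; points: 70.4306,92.6770 128.6272,124.5338 96.7704,182.7304 38.5738,150.8736

[3] open run; points: 46.1192,158.9668 107.5802,224.4260 61.8915,223.9185

[4] closed run; points: 129.8600,142.5565 124.7354,126.7848 111.3192,117.0373 94.7358,117.0373 81.3196,126.7848 76.1950,142.5565 81.3196,158.3282 94.7358,168.0757 111.3192,168.0757 124.7354,158.3282

[5] closed run; points: 86.7521,162.7966 99.1402,205.7696 68.1185,237.9845 24.7087,227.2264 12.3206,184.2534 43.3423,152.0385

[6] closed run; points: 57.8611,163.4838 52.9597,158.2264 56.4451,151.9403 63.5007,153.3126 64.3758,160.4469

<svg xmlns="http://www.w3.org/2000/svg" width="141.1804mm" height="242.4908mm" viewBox="0 0 141.1804 242.4908">
  <polygon points="73.3095,55.0210 113.7935,55.0210 113.7935,74.6971 73.3095,74.6971" fill="none" stroke="#ff8800"/>
  <polygon points="70.4306,92.6770 128.6272,124.5338 96.7704,182.7304 38.5738,150.8736" fill="none" stroke="#ff8800"/>
  <polyline points="46.1192,158.9668 107.5802,224.4260 61.8915,223.9185" fill="none" stroke="#ff8800"/>
  <polygon points="129.8600,142.5565 124.7354,126.7848 111.3192,117.0373 94.7358,117.0373 81.3196,126.7848 76.1950,142.5565 81.3196,158.3282 94.7358,168.0757 111.3192,168.0757 124.7354,158.3282" fill="none" stroke="#ff8800"/>
  <polygon points="86.7521,162.7966 99.1402,205.7696 68.1185,237.9845 24.7087,227.2264 12.3206,184.2534 43.3423,152.0385" fill="none" stroke="#ff8800"/>
  <polygon points="57.8611,163.4838 52.9597,158.2264 56.4451,151.9403 63.5007,153.3126 64.3758,160.4469" fill="none" stroke="#ff8800"/>
</svg>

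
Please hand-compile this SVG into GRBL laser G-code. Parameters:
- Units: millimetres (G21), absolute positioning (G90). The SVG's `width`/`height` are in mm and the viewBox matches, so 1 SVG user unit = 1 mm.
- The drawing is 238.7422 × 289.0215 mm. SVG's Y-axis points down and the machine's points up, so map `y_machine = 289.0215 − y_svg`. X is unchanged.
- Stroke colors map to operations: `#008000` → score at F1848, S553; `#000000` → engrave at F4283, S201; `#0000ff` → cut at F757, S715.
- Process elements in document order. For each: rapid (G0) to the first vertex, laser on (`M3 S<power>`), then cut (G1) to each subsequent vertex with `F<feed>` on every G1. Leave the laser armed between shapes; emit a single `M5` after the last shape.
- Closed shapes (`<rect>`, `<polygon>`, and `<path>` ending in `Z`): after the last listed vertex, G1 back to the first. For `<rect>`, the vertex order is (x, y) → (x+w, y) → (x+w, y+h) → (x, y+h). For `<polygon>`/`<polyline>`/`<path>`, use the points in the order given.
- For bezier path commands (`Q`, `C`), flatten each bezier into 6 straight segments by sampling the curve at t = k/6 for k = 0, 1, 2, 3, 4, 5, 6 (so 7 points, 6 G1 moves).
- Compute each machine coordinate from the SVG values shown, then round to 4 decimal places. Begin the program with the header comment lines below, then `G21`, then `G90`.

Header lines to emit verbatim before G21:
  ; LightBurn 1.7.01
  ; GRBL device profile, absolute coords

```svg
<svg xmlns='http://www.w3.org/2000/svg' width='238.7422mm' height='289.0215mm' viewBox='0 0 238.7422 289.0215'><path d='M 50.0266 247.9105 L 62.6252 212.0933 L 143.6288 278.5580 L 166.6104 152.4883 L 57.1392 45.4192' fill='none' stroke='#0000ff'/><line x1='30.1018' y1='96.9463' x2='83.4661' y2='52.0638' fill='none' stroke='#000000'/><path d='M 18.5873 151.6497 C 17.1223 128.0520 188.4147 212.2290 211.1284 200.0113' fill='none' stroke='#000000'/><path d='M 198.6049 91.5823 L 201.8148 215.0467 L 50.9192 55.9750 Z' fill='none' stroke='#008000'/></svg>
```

; LightBurn 1.7.01
; GRBL device profile, absolute coords
G21
G90
G0 X50.0266 Y41.1110
M3 S715
G1 X62.6252 Y76.9282 F757
G1 X143.6288 Y10.4635 F757
G1 X166.6104 Y136.5332 F757
G1 X57.1392 Y243.6023 F757
G0 X30.1018 Y192.0752
M3 S201
G1 X83.4661 Y236.9577 F4283
G0 X18.5873 Y137.3718
M3 S201
G1 X30.7636 Y141.1347 F4283
G1 X62.8068 Y132.6064 F4283
G1 X105.7908 Y117.4585 F4283
G1 X150.7898 Y101.3622 F4283
G1 X188.8777 Y89.9890 F4283
G1 X211.1284 Y89.0102 F4283
G0 X198.6049 Y197.4392
M3 S553
G1 X201.8148 Y73.9748 F1848
G1 X50.9192 Y233.0465 F1848
G1 X198.6049 Y197.4392 F1848
M5

1 u = 1 mm; y_m = 289.0215 − y.

[1] `<path>` open polyline, #0000ff→cut S715 F757: (50.0266,41.1110) → (62.6252,76.9282) → (143.6288,10.4635) → (166.6104,136.5332) → (57.1392,243.6023)

[2] `<line>` line segment, #000000→engrave S201 F4283: (30.1018,192.0752) → (83.4661,236.9577)

[3] `<path>` cubic bezier, #000000→engrave S201 F4283: (18.5873,137.3718) → (30.7636,141.1347) → (62.8068,132.6064) → (105.7908,117.4585) → (150.7898,101.3622) → (188.8777,89.9890) → (211.1284,89.0102)

[4] `<path>` closed polygon, #008000→score S553 F1848: (198.6049,197.4392) → (201.8148,73.9748) → (50.9192,233.0465) → (198.6049,197.4392) (closed)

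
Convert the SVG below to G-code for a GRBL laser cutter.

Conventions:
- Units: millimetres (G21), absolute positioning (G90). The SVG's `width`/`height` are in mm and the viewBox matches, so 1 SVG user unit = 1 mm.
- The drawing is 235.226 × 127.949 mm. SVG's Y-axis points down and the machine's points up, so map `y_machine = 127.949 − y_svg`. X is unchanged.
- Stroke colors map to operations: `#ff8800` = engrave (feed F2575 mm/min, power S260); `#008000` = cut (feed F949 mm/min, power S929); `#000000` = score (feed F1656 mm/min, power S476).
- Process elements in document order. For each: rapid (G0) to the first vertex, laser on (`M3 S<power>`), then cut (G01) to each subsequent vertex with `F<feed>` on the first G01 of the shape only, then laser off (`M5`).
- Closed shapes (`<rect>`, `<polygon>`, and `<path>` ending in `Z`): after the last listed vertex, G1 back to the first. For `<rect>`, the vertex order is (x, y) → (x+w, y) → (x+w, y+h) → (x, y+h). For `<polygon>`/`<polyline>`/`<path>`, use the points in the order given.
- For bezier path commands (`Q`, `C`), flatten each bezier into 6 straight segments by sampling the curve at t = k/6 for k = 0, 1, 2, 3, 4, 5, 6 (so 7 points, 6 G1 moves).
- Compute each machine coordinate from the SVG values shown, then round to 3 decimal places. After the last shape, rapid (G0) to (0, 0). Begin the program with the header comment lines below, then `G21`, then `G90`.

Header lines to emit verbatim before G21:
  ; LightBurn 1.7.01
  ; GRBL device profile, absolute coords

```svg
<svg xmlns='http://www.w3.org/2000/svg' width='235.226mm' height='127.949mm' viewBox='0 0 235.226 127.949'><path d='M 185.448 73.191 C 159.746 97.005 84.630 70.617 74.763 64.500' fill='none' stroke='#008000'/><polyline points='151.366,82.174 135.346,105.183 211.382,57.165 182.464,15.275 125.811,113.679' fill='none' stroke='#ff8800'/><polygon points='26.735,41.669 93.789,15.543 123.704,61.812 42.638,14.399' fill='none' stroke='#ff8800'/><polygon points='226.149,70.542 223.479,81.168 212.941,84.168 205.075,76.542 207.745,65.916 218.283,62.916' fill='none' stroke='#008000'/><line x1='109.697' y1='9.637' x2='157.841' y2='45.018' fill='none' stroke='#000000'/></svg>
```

; LightBurn 1.7.01
; GRBL device profile, absolute coords
G21
G90
G0 X185.448 Y54.758
M3 S929
G01 X169.010 Y46.708 F949
G01 X147.521 Y45.068
G01 X124.167 Y47.879
G01 X102.133 Y53.185
G01 X84.603 Y59.028
G01 X74.763 Y63.449
M5
G0 X151.366 Y45.775
M3 S260
G01 X135.346 Y22.766 F2575
G01 X211.382 Y70.784
G01 X182.464 Y112.674
G01 X125.811 Y14.270
M5
G0 X26.735 Y86.280
M3 S260
G01 X93.789 Y112.406 F2575
G01 X123.704 Y66.137
G01 X42.638 Y113.550
G01 X26.735 Y86.280
M5
G0 X226.149 Y57.407
M3 S929
G01 X223.479 Y46.781 F949
G01 X212.941 Y43.781
G01 X205.075 Y51.407
G01 X207.745 Y62.033
G01 X218.283 Y65.033
G01 X226.149 Y57.407
M5
G0 X109.697 Y118.312
M3 S476
G01 X157.841 Y82.931 F1656
M5
G0 X0.000 Y0.000

viewBox `0 0 235.226 127.949` with mm width/height → 1 unit = 1 mm. Flip: y_m = 127.949 − y_svg.

**Shape 1** — `<path>` cubic bezier, stroke `#008000` → cut (S929, F949). Control points (SVG): P0=(185.448,73.191), P1=(159.746,97.005), P2=(84.630,70.617), P3=(74.763,64.500); sampled at t=k/6. Machine vertices: (185.448,54.758) → (169.010,46.708) → (147.521,45.068) → (124.167,47.879) → (102.133,53.185) → (84.603,59.028) → (74.763,63.449). Open path.

**Shape 2** — `<polyline>` open polyline, stroke `#ff8800` → engrave (S260, F2575). Machine vertices: (151.366,45.775) → (135.346,22.766) → (211.382,70.784) → (182.464,112.674) → (125.811,14.270). Open path.

**Shape 3** — `<polygon>` closed polygon, stroke `#ff8800` → engrave (S260, F2575). Machine vertices: (26.735,86.280) → (93.789,112.406) → (123.704,66.137) → (42.638,113.550) → (26.735,86.280). Closed: final G1 returns to the first vertex.

**Shape 4** — `<polygon>` regular polygon, stroke `#008000` → cut (S929, F949). Machine vertices: (226.149,57.407) → (223.479,46.781) → (212.941,43.781) → (205.075,51.407) → (207.745,62.033) → (218.283,65.033) → (226.149,57.407). Closed: final G1 returns to the first vertex.

**Shape 5** — `<line>` line segment, stroke `#000000` → score (S476, F1656). Machine vertices: (109.697,118.312) → (157.841,82.931). Open path.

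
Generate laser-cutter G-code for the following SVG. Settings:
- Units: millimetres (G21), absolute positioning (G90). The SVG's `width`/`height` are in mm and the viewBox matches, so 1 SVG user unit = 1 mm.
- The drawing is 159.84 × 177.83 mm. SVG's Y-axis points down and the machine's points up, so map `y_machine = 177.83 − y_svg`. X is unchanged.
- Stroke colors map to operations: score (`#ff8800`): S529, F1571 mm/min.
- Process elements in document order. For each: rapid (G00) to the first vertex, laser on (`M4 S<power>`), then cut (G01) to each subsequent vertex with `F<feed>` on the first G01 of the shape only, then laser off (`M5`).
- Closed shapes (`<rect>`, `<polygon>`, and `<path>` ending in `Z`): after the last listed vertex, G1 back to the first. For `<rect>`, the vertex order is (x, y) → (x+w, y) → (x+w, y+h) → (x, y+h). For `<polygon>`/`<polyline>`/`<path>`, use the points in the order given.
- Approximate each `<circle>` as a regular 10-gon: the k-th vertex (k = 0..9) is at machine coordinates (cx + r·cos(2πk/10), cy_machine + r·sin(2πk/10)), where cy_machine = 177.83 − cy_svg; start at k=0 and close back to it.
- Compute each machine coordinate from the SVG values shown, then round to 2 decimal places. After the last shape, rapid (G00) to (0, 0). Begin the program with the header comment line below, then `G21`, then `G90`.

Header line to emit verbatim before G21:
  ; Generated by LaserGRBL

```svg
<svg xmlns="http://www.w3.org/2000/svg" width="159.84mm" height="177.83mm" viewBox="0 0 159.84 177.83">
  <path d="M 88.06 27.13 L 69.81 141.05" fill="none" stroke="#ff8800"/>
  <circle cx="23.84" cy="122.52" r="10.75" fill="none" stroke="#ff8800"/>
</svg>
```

1 u = 1 mm; y_m = 177.83 − y.

[1] `<path>` line segment, #ff8800→score S529 F1571: (88.06,150.70) → (69.81,36.78)

[2] `<circle>` circle, #ff8800→score S529 F1571: (34.59,55.31) → (32.54,61.63) → (27.16,65.53) → (20.52,65.53) → (15.14,61.63) → (13.09,55.31) → (15.14,48.99) → (20.52,45.09) → (27.16,45.09) → (32.54,48.99) → (34.59,55.31) (closed)

; Generated by LaserGRBL
G21
G90
G00 X88.06 Y150.70
M4 S529
G01 X69.81 Y36.78 F1571
M5
G00 X34.59 Y55.31
M4 S529
G01 X32.54 Y61.63 F1571
G01 X27.16 Y65.53
G01 X20.52 Y65.53
G01 X15.14 Y61.63
G01 X13.09 Y55.31
G01 X15.14 Y48.99
G01 X20.52 Y45.09
G01 X27.16 Y45.09
G01 X32.54 Y48.99
G01 X34.59 Y55.31
M5
G00 X0.00 Y0.00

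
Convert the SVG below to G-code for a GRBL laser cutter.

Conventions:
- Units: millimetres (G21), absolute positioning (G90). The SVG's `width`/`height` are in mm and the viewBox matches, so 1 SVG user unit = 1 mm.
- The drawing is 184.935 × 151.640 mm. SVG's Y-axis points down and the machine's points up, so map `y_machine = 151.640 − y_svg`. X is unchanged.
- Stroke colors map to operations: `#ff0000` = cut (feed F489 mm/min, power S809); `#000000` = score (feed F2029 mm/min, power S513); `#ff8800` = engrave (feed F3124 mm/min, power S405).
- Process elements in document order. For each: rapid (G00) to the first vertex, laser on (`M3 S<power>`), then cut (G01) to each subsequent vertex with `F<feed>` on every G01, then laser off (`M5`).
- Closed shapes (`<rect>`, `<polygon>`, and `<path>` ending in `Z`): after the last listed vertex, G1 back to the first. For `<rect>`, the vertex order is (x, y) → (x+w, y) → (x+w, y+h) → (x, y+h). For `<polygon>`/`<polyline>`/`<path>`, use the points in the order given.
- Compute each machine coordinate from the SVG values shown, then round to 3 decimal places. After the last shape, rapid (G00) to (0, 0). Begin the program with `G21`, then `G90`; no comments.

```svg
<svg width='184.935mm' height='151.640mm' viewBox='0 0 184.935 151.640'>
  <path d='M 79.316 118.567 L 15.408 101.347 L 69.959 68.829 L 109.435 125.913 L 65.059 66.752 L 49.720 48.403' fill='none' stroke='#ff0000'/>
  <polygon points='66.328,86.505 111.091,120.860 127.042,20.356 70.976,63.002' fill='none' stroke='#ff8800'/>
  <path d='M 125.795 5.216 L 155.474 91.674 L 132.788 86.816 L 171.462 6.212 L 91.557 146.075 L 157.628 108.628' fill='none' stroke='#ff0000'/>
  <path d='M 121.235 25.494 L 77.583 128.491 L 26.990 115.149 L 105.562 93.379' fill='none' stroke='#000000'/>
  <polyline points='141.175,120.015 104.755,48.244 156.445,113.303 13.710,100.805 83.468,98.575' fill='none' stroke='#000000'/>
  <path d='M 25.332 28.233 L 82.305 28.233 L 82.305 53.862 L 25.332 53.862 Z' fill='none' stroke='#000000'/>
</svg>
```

G21
G90
G00 X79.316 Y33.073
M3 S809
G01 X15.408 Y50.293 F489
G01 X69.959 Y82.811 F489
G01 X109.435 Y25.727 F489
G01 X65.059 Y84.888 F489
G01 X49.720 Y103.237 F489
M5
G00 X66.328 Y65.135
M3 S405
G01 X111.091 Y30.780 F3124
G01 X127.042 Y131.284 F3124
G01 X70.976 Y88.638 F3124
G01 X66.328 Y65.135 F3124
M5
G00 X125.795 Y146.424
M3 S809
G01 X155.474 Y59.966 F489
G01 X132.788 Y64.824 F489
G01 X171.462 Y145.428 F489
G01 X91.557 Y5.565 F489
G01 X157.628 Y43.012 F489
M5
G00 X121.235 Y126.146
M3 S513
G01 X77.583 Y23.149 F2029
G01 X26.990 Y36.491 F2029
G01 X105.562 Y58.261 F2029
M5
G00 X141.175 Y31.625
M3 S513
G01 X104.755 Y103.396 F2029
G01 X156.445 Y38.337 F2029
G01 X13.710 Y50.835 F2029
G01 X83.468 Y53.065 F2029
M5
G00 X25.332 Y123.407
M3 S513
G01 X82.305 Y123.407 F2029
G01 X82.305 Y97.778 F2029
G01 X25.332 Y97.778 F2029
G01 X25.332 Y123.407 F2029
M5
G00 X0.000 Y0.000

1 u = 1 mm; y_m = 151.640 − y.

[1] `<path>` open polyline, #ff0000→cut S809 F489: (79.316,33.073) → (15.408,50.293) → (69.959,82.811) → (109.435,25.727) → (65.059,84.888) → (49.720,103.237)

[2] `<polygon>` closed polygon, #ff8800→engrave S405 F3124: (66.328,65.135) → (111.091,30.780) → (127.042,131.284) → (70.976,88.638) → (66.328,65.135) (closed)

[3] `<path>` open polyline, #ff0000→cut S809 F489: (125.795,146.424) → (155.474,59.966) → (132.788,64.824) → (171.462,145.428) → (91.557,5.565) → (157.628,43.012)

[4] `<path>` open polyline, #000000→score S513 F2029: (121.235,126.146) → (77.583,23.149) → (26.990,36.491) → (105.562,58.261)

[5] `<polyline>` open polyline, #000000→score S513 F2029: (141.175,31.625) → (104.755,103.396) → (156.445,38.337) → (13.710,50.835) → (83.468,53.065)

[6] `<path>` rectangle, #000000→score S513 F2029: (25.332,123.407) → (82.305,123.407) → (82.305,97.778) → (25.332,97.778) → (25.332,123.407) (closed)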